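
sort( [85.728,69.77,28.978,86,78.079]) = [28.978,69.77,78.079,85.728,86]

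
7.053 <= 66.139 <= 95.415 True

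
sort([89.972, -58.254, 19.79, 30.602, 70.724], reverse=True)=[89.972, 70.724, 30.602, 19.79, -58.254]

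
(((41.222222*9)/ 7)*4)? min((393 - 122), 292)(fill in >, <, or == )<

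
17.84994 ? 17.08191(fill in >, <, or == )>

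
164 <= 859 True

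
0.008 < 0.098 True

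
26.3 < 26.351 True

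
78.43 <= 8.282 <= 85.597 False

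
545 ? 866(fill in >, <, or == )<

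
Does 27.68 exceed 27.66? Yes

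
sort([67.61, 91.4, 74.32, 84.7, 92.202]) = [67.61, 74.32, 84.7, 91.4, 92.202]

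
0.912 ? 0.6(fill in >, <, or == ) >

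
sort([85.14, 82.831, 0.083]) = [0.083, 82.831, 85.14]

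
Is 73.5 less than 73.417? No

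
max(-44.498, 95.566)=95.566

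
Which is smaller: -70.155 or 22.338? -70.155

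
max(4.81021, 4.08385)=4.81021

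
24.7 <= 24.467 False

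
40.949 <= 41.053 True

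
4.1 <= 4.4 True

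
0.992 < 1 True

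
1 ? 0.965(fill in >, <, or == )>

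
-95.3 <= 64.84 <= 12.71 False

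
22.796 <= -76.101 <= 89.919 False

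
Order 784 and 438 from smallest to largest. 438, 784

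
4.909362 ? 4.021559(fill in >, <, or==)>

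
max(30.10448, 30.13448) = 30.13448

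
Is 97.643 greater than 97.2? Yes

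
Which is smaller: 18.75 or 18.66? 18.66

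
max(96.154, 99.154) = 99.154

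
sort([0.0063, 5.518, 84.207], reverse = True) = [84.207, 5.518, 0.0063]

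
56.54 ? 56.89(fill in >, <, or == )<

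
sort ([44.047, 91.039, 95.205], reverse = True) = [95.205, 91.039, 44.047]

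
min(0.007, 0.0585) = 0.007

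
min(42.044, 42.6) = 42.044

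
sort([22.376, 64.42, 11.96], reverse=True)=[64.42, 22.376, 11.96]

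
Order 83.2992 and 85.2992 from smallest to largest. 83.2992, 85.2992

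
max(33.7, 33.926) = 33.926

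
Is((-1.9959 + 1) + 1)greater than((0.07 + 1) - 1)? No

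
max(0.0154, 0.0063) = 0.0154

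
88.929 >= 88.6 True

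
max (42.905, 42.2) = 42.905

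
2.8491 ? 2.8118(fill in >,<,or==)>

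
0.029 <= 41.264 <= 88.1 True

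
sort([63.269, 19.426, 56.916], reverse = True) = [63.269, 56.916, 19.426]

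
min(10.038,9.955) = 9.955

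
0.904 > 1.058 False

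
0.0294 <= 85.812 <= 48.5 False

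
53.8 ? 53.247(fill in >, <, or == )>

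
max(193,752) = 752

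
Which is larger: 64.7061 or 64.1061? 64.7061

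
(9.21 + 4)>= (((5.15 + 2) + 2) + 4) True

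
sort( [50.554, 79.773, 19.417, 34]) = [19.417, 34, 50.554, 79.773]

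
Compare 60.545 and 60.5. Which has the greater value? 60.545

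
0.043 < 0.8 True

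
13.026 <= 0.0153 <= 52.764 False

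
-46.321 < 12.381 True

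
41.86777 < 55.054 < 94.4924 True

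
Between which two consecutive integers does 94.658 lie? 94 and 95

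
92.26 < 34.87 False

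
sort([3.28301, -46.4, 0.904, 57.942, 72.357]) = [-46.4, 0.904, 3.28301, 57.942, 72.357]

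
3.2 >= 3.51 False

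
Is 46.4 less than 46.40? No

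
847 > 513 True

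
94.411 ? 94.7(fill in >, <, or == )<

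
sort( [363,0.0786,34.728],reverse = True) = [363,34.728,0.0786]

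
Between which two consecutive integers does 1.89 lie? 1 and 2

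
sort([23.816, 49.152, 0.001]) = [0.001, 23.816, 49.152]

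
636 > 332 True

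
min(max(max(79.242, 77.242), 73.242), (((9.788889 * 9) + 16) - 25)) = 79.100001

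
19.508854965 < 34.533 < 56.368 True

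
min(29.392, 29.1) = 29.1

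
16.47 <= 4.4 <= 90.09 False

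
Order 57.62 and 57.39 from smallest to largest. 57.39, 57.62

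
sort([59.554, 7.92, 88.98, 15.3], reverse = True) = [88.98, 59.554, 15.3, 7.92]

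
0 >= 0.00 True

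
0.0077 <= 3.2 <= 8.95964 True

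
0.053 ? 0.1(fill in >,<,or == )<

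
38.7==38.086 False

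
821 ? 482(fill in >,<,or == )>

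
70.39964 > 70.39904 True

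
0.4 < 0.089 False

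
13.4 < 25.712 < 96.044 True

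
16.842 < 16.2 False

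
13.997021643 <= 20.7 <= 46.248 True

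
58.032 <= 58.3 True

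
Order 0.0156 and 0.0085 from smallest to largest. 0.0085, 0.0156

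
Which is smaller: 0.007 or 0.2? 0.007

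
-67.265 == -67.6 False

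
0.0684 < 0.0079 False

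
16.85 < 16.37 False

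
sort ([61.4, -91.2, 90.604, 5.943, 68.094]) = [-91.2, 5.943, 61.4, 68.094, 90.604]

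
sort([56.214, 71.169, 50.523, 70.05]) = [50.523, 56.214, 70.05, 71.169]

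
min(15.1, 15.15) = 15.1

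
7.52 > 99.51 False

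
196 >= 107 True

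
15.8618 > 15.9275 False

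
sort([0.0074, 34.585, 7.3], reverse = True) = [34.585, 7.3, 0.0074]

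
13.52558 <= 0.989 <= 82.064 False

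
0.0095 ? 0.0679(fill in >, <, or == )<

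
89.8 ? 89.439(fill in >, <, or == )>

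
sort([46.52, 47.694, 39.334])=[39.334, 46.52, 47.694]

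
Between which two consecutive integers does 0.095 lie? 0 and 1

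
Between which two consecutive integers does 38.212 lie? 38 and 39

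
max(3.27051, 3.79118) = 3.79118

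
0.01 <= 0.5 True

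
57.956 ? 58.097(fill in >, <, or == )<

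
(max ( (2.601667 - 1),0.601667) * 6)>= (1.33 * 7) True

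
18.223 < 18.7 True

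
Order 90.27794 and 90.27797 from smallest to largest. 90.27794, 90.27797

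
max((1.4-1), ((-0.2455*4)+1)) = 0.4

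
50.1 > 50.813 False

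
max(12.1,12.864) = 12.864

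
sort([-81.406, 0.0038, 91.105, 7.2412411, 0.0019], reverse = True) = [91.105, 7.2412411, 0.0038, 0.0019, -81.406]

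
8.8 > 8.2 True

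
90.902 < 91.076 True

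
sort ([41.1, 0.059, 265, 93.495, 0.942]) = [0.059, 0.942, 41.1, 93.495, 265]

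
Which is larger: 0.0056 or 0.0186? 0.0186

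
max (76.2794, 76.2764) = 76.2794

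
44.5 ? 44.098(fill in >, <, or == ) >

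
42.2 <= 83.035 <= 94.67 True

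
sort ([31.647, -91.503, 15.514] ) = [-91.503, 15.514, 31.647]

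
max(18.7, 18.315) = 18.7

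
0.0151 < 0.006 False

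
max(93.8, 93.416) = 93.8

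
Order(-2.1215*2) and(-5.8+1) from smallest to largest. (-5.8+1), (-2.1215*2)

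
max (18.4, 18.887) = 18.887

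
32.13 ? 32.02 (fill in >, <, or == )>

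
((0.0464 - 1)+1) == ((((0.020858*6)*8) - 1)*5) False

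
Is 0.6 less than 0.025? No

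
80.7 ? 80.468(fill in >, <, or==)>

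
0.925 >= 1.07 False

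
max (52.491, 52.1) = 52.491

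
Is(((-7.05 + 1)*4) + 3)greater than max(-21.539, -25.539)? Yes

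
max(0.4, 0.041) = 0.4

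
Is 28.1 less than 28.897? Yes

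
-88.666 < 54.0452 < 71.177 True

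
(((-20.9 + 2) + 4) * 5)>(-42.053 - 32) False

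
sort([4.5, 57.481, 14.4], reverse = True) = [57.481, 14.4, 4.5]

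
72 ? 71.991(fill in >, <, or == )>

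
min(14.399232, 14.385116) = 14.385116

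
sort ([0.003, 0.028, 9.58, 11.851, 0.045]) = [0.003, 0.028, 0.045, 9.58, 11.851]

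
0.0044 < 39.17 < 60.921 True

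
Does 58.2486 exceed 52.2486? Yes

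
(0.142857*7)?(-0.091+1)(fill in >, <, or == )>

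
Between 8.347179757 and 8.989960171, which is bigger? 8.989960171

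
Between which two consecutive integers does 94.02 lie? 94 and 95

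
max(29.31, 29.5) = 29.5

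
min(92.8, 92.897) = 92.8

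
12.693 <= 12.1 False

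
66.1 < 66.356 True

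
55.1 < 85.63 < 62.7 False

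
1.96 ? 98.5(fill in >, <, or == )<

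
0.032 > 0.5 False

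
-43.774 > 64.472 False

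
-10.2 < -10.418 False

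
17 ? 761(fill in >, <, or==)<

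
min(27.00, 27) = 27.00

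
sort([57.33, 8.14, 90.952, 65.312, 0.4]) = [0.4, 8.14, 57.33, 65.312, 90.952]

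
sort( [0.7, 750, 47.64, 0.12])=[0.12, 0.7, 47.64, 750]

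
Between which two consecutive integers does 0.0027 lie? 0 and 1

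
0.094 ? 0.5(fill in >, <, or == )<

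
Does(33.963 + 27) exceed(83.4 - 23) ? Yes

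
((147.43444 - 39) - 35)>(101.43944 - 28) False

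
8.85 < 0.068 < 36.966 False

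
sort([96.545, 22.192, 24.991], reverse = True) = [96.545, 24.991, 22.192]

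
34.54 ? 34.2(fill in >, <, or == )>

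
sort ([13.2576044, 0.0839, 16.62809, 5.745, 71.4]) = [0.0839, 5.745, 13.2576044, 16.62809, 71.4]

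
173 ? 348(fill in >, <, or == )<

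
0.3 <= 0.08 False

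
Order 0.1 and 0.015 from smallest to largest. 0.015, 0.1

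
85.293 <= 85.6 True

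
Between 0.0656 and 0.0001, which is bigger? 0.0656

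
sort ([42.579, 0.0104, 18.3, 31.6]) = [0.0104, 18.3, 31.6, 42.579]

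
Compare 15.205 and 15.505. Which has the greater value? 15.505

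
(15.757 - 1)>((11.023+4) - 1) True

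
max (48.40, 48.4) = 48.4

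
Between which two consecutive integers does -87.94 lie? -88 and -87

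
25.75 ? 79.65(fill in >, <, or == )<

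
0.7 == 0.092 False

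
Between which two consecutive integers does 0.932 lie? 0 and 1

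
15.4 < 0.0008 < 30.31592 False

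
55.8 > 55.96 False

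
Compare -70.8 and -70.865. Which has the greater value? -70.8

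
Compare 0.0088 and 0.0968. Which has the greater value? 0.0968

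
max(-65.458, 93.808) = 93.808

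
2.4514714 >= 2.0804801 True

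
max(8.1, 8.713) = 8.713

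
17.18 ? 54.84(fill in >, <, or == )<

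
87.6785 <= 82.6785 False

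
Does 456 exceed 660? No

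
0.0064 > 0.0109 False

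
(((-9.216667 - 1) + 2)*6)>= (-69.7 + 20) True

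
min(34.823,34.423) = 34.423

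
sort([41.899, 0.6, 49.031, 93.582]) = [0.6, 41.899, 49.031, 93.582]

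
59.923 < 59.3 False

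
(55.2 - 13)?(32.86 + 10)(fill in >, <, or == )<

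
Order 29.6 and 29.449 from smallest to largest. 29.449,29.6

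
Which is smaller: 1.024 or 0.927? 0.927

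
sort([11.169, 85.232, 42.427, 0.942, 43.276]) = [0.942, 11.169, 42.427, 43.276, 85.232]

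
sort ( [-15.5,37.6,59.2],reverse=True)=[59.2,37.6,-15.5]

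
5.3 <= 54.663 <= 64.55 True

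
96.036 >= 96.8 False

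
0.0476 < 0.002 False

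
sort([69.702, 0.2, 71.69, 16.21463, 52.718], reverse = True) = [71.69, 69.702, 52.718, 16.21463, 0.2]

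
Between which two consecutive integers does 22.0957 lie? 22 and 23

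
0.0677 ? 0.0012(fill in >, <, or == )>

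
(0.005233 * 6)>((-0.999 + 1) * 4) True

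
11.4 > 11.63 False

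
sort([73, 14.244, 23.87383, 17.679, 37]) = [14.244, 17.679, 23.87383, 37, 73]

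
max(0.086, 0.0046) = 0.086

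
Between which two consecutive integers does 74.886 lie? 74 and 75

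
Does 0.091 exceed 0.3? No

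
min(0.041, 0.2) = 0.041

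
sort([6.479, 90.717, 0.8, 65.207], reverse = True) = [90.717, 65.207, 6.479, 0.8]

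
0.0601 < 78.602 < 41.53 False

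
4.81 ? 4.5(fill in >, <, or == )>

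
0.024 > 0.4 False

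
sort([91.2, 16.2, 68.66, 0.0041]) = [0.0041, 16.2, 68.66, 91.2]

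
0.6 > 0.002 True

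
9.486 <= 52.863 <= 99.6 True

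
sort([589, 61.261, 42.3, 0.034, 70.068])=[0.034, 42.3, 61.261, 70.068, 589]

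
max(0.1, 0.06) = 0.1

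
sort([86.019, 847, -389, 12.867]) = [-389, 12.867, 86.019, 847]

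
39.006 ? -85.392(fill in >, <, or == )>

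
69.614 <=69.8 True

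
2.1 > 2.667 False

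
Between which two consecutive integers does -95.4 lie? -96 and -95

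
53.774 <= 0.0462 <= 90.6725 False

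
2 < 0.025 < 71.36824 False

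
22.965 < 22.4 False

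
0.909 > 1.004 False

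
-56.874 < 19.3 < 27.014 True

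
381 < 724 True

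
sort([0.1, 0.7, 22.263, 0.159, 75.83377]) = [0.1, 0.159, 0.7, 22.263, 75.83377]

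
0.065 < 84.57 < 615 True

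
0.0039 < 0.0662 True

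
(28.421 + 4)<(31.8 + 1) True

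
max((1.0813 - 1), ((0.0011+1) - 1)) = 0.0813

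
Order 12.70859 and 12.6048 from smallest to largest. 12.6048, 12.70859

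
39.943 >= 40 False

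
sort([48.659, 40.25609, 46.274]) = [40.25609, 46.274, 48.659]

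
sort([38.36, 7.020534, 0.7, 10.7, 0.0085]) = [0.0085, 0.7, 7.020534, 10.7, 38.36]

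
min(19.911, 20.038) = 19.911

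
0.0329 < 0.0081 False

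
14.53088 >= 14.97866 False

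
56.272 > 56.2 True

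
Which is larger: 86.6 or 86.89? 86.89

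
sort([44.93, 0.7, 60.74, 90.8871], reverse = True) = [90.8871, 60.74, 44.93, 0.7]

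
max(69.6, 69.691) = 69.691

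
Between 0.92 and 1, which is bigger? 1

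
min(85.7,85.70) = 85.7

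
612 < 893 True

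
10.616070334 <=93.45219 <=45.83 False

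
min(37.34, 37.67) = 37.34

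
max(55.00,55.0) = 55.0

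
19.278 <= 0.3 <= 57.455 False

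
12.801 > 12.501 True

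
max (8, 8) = 8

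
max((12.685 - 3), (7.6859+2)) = 9.6859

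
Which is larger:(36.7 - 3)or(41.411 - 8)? (36.7 - 3)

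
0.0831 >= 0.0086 True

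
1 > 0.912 True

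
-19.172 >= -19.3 True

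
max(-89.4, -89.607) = -89.4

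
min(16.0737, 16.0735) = 16.0735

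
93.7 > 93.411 True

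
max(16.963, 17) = 17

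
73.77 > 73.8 False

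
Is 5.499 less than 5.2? No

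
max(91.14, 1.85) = 91.14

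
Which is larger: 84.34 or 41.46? 84.34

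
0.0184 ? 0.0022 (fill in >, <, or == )>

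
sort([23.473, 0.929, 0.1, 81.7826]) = [0.1, 0.929, 23.473, 81.7826]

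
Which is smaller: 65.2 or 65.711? 65.2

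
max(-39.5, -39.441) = -39.441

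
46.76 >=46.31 True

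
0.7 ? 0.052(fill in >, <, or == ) >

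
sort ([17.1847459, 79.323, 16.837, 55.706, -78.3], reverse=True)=[79.323, 55.706, 17.1847459, 16.837, -78.3]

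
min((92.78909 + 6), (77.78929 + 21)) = 98.78909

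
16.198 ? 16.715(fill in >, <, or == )<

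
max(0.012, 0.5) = 0.5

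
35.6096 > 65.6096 False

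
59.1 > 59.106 False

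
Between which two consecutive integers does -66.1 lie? -67 and -66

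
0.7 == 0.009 False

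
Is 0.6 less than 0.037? No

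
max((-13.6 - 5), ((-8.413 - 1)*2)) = -18.6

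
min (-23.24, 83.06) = -23.24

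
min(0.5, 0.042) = 0.042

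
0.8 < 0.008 False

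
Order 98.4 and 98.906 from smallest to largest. 98.4, 98.906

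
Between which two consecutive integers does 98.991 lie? 98 and 99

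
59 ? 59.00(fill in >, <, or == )==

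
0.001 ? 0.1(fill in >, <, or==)<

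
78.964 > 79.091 False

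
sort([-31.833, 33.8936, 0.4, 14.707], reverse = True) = [33.8936, 14.707, 0.4, -31.833]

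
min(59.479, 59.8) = 59.479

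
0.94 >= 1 False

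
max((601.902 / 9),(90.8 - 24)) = 66.878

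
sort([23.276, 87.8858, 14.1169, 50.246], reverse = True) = [87.8858, 50.246, 23.276, 14.1169]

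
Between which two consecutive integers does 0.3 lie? 0 and 1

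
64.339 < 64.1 False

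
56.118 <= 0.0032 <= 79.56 False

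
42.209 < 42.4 True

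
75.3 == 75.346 False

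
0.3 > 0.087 True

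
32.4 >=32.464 False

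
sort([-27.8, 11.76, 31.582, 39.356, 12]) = [-27.8, 11.76, 12, 31.582, 39.356]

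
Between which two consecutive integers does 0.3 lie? 0 and 1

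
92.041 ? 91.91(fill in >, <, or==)>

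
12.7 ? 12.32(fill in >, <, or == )>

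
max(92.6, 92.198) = 92.6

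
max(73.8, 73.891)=73.891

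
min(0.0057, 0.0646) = 0.0057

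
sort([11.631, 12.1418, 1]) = [1, 11.631, 12.1418]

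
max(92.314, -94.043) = 92.314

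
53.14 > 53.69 False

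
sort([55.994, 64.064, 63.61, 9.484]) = [9.484, 55.994, 63.61, 64.064]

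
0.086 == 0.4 False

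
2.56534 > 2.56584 False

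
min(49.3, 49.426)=49.3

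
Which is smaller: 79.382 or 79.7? 79.382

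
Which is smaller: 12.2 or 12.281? 12.2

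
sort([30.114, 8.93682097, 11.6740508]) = [8.93682097, 11.6740508, 30.114]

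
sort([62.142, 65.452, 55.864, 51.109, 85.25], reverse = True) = [85.25, 65.452, 62.142, 55.864, 51.109]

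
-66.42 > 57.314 False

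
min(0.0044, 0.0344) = 0.0044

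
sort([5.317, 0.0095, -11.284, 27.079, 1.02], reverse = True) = [27.079, 5.317, 1.02, 0.0095, -11.284]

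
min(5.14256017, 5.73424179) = 5.14256017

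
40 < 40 False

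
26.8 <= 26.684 False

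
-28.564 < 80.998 True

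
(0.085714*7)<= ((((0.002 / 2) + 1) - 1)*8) False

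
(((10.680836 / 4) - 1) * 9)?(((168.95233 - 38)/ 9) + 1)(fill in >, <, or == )<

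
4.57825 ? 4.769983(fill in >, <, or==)<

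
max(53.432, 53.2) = 53.432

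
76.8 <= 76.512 False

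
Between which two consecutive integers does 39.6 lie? 39 and 40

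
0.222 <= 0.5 True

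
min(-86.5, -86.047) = -86.5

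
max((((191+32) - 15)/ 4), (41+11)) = 52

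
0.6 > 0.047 True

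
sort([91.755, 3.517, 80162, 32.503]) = [3.517, 32.503, 91.755, 80162]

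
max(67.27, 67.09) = 67.27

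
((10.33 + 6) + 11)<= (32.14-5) False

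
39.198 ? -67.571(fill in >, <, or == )>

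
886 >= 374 True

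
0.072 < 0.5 True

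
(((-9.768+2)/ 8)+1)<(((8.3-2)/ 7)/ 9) True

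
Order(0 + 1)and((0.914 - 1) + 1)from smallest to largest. ((0.914 - 1) + 1), (0 + 1)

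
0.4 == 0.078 False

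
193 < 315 True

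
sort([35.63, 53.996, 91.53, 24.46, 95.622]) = [24.46, 35.63, 53.996, 91.53, 95.622]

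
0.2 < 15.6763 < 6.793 False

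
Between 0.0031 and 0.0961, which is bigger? 0.0961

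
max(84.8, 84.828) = 84.828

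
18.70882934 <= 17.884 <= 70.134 False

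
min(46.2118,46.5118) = 46.2118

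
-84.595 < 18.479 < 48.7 True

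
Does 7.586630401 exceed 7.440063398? Yes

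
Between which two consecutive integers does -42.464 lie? -43 and -42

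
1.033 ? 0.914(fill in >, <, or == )>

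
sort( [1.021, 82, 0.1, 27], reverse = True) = [82, 27, 1.021, 0.1]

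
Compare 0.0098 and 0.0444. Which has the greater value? 0.0444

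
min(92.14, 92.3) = 92.14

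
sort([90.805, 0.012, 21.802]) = [0.012, 21.802, 90.805]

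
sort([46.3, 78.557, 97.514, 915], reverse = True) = [915, 97.514, 78.557, 46.3]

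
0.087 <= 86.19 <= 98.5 True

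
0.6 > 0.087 True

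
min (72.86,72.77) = 72.77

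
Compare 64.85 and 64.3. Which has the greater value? 64.85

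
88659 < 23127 False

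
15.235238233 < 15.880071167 True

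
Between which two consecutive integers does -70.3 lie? -71 and -70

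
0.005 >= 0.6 False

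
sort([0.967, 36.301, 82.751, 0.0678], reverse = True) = [82.751, 36.301, 0.967, 0.0678]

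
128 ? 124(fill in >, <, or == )>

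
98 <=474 True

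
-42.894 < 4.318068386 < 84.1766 True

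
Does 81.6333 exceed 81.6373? No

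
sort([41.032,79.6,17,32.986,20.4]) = [17,20.4,32.986,41.032,79.6]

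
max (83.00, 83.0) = 83.0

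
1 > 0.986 True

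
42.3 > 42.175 True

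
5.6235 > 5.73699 False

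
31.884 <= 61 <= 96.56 True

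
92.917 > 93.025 False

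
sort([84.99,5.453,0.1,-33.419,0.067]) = [-33.419,0.067,0.1,5.453,84.99]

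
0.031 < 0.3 True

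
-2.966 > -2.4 False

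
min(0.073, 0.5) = 0.073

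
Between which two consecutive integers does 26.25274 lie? 26 and 27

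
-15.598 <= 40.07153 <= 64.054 True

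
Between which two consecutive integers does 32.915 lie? 32 and 33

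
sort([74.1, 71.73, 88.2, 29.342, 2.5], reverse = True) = [88.2, 74.1, 71.73, 29.342, 2.5]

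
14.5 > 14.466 True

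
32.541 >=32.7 False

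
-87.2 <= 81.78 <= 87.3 True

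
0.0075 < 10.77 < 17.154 True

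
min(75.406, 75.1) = 75.1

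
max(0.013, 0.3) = 0.3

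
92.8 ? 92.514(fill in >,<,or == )>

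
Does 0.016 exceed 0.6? No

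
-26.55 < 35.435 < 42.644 True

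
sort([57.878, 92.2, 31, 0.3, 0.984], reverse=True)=[92.2, 57.878, 31, 0.984, 0.3]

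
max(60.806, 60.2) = 60.806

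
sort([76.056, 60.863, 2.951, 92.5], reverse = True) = [92.5, 76.056, 60.863, 2.951]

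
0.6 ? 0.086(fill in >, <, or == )>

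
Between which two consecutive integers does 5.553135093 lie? 5 and 6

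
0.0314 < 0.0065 False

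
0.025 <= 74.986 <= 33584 True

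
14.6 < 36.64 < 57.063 True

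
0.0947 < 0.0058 False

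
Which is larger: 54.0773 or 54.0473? 54.0773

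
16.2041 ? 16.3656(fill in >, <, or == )<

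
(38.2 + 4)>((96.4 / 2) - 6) False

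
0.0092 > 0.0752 False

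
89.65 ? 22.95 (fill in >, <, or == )>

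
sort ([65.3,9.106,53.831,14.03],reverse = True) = [65.3,53.831,14.03,9.106]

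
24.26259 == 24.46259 False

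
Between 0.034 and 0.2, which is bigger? 0.2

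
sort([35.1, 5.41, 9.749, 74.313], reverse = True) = [74.313, 35.1, 9.749, 5.41]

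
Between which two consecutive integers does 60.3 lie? 60 and 61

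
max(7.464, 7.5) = 7.5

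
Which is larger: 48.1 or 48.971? 48.971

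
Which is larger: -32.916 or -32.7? -32.7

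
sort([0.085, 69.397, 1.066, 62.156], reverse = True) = [69.397, 62.156, 1.066, 0.085]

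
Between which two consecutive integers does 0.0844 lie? 0 and 1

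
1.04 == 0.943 False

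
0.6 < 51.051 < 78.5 True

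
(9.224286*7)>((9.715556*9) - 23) True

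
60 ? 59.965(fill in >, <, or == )>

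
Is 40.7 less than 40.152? No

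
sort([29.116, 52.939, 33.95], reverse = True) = [52.939, 33.95, 29.116]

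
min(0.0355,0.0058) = 0.0058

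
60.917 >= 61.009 False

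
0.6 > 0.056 True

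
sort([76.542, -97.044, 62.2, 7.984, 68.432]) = [-97.044, 7.984, 62.2, 68.432, 76.542]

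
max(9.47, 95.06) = 95.06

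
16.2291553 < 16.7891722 True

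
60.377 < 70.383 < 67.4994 False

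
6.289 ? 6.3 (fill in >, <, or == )<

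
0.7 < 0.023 False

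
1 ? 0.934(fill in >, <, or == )>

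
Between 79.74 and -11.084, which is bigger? 79.74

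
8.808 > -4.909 True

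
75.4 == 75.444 False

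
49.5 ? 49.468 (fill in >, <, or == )>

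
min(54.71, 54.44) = 54.44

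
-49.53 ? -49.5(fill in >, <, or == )<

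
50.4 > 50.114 True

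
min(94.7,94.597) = 94.597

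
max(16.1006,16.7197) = 16.7197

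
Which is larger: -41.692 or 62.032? 62.032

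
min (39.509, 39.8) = 39.509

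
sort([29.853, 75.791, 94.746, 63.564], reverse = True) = [94.746, 75.791, 63.564, 29.853]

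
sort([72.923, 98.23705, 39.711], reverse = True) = [98.23705, 72.923, 39.711]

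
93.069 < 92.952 False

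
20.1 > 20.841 False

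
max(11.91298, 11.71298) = 11.91298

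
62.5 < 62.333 False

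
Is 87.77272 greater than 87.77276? No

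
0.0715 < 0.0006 False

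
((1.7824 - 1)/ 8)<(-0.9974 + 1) False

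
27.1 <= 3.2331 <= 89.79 False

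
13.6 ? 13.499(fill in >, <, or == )>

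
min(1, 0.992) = 0.992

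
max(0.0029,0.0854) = 0.0854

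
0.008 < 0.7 True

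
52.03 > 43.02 True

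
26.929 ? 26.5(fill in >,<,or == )>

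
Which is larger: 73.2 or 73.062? 73.2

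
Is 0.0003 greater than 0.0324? No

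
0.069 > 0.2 False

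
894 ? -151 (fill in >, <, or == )>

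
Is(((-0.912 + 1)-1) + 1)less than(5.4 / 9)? Yes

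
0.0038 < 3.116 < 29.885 True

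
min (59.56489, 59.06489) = 59.06489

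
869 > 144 True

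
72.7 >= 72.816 False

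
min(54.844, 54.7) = 54.7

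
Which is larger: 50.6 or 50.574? 50.6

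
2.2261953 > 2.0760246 True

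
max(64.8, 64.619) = 64.8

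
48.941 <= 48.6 False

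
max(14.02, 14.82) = 14.82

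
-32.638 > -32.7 True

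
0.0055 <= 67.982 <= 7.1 False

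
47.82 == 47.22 False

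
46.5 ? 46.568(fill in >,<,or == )<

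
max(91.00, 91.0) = 91.0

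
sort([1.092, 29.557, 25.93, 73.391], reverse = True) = [73.391, 29.557, 25.93, 1.092]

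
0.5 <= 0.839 True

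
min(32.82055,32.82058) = 32.82055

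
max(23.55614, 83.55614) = 83.55614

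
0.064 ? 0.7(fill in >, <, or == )<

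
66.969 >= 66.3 True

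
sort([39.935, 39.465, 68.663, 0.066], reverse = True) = [68.663, 39.935, 39.465, 0.066]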